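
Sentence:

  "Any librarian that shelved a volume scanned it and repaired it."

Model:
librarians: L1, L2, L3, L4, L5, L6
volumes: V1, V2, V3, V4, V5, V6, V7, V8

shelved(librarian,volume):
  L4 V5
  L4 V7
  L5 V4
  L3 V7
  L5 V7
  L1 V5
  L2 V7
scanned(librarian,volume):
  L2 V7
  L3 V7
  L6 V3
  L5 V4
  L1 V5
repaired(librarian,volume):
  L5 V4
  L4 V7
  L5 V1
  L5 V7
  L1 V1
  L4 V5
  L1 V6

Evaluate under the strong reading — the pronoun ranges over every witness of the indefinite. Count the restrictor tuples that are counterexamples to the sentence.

6

"it" takes "a volume" as antecedent — a donkey pronoun bound across the clause boundary.
Strong reading: for every (l,v) with shelved(l,v), scanned(l,v) ∧ repaired(l,v).
Restrictor pairs: (L1,V5) ✗  (L2,V7) ✗  (L3,V7) ✗  (L4,V5) ✗  (L4,V7) ✗  (L5,V4) ✓  (L5,V7) ✗
Counterexamples (restrictor pairs failing the scope): 6.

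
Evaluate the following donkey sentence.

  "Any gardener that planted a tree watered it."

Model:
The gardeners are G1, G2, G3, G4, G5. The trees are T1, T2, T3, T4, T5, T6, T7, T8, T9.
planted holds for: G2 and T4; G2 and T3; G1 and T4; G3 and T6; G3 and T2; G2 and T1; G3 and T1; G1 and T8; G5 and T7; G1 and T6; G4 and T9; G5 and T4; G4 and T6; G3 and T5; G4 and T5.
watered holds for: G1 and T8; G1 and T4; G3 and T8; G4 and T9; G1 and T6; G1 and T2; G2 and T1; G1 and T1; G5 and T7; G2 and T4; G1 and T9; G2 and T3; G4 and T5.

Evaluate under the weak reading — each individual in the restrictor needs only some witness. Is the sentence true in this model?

False

"it" takes "a tree" as antecedent — a donkey pronoun bound across the clause boundary.
Weak reading: every gardener g with some planted-tree has at least one planted-tree t such that watered(g,t).
Per gardener: G1:✓  G2:✓  G3:✗  G4:✓  G5:✓
G3 has no witness among its planted-trees.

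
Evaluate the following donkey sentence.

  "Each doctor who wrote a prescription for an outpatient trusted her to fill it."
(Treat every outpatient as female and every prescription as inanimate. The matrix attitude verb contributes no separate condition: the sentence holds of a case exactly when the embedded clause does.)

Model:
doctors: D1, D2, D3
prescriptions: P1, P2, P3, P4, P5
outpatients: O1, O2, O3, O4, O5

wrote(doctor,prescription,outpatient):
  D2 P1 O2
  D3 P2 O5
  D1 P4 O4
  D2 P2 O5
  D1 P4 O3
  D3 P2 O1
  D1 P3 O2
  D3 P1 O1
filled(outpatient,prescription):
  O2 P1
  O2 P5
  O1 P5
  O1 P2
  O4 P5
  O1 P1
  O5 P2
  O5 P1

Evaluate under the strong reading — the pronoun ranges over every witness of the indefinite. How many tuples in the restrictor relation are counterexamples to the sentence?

3

"her" takes "an outpatient" as antecedent and "it" takes "a prescription"; both are donkey pronouns co-varying with the restrictor.
Strong reading: for every (d,p,o) with wrote(d,p,o), filled(o,p).
Restrictor triples: (D1,P3,O2)→filled(O2,P3) ✗  (D1,P4,O3)→filled(O3,P4) ✗  (D1,P4,O4)→filled(O4,P4) ✗  (D2,P1,O2)→filled(O2,P1) ✓  (D2,P2,O5)→filled(O5,P2) ✓  (D3,P1,O1)→filled(O1,P1) ✓  (D3,P2,O1)→filled(O1,P2) ✓  (D3,P2,O5)→filled(O5,P2) ✓
Counterexamples (restrictor triples failing the scope): 3.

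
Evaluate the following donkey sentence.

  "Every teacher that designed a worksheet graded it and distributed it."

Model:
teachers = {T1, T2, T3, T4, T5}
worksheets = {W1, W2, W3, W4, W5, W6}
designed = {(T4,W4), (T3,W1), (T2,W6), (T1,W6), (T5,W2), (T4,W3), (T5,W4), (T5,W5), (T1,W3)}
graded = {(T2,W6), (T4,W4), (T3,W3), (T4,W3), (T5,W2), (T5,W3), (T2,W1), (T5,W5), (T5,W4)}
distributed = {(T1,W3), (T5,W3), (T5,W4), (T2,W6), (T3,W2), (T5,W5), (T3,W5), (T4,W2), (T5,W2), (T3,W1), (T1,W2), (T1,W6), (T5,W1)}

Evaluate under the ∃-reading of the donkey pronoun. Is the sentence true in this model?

"it" takes "a worksheet" as antecedent — a donkey pronoun bound across the clause boundary.
Weak reading: every teacher t with some designed-worksheet has at least one designed-worksheet w such that graded(t,w) ∧ distributed(t,w).
Per teacher: T1:✗  T2:✓  T3:✗  T4:✗  T5:✓
T1 has no witness among its designed-worksheets.

False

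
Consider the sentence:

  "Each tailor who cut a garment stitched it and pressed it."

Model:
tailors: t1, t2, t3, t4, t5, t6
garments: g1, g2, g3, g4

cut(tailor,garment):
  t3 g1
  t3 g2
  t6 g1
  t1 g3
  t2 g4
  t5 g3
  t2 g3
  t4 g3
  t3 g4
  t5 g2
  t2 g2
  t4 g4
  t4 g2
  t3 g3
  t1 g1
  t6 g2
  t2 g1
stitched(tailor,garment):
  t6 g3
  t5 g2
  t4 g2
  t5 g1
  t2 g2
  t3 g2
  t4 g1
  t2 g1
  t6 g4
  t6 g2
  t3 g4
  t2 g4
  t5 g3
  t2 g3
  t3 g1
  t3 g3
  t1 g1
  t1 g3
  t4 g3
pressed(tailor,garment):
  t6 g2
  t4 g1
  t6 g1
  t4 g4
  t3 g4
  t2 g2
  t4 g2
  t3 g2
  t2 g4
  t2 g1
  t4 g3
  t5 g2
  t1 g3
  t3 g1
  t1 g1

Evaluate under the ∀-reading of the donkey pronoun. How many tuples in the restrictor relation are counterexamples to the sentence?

"it" takes "a garment" as antecedent — a donkey pronoun bound across the clause boundary.
Strong reading: for every (t,g) with cut(t,g), stitched(t,g) ∧ pressed(t,g).
Restrictor pairs: (t1,g1) ✓  (t1,g3) ✓  (t2,g1) ✓  (t2,g2) ✓  (t2,g3) ✗  (t2,g4) ✓  (t3,g1) ✓  (t3,g2) ✓  (t3,g3) ✗  (t3,g4) ✓  (t4,g2) ✓  (t4,g3) ✓  (t4,g4) ✗  (t5,g2) ✓  (t5,g3) ✗  (t6,g1) ✗  (t6,g2) ✓
Counterexamples (restrictor pairs failing the scope): 5.

5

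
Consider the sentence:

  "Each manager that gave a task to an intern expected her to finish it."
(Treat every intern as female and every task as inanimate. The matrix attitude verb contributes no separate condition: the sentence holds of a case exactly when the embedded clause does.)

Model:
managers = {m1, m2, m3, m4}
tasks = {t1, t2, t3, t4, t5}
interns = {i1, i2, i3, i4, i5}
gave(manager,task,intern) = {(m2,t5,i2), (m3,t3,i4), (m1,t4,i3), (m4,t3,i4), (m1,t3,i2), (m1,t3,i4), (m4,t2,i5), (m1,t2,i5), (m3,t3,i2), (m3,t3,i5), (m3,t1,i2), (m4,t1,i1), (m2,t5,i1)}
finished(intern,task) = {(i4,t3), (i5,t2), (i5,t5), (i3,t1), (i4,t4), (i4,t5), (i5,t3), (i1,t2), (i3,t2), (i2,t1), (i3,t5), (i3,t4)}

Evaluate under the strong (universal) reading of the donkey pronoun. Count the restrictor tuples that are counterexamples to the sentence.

5

"her" takes "an intern" as antecedent and "it" takes "a task"; both are donkey pronouns co-varying with the restrictor.
Strong reading: for every (m,t,i) with gave(m,t,i), finished(i,t).
Restrictor triples: (m1,t2,i5)→finished(i5,t2) ✓  (m1,t3,i2)→finished(i2,t3) ✗  (m1,t3,i4)→finished(i4,t3) ✓  (m1,t4,i3)→finished(i3,t4) ✓  (m2,t5,i1)→finished(i1,t5) ✗  (m2,t5,i2)→finished(i2,t5) ✗  (m3,t1,i2)→finished(i2,t1) ✓  (m3,t3,i2)→finished(i2,t3) ✗  (m3,t3,i4)→finished(i4,t3) ✓  (m3,t3,i5)→finished(i5,t3) ✓  (m4,t1,i1)→finished(i1,t1) ✗  (m4,t2,i5)→finished(i5,t2) ✓  (m4,t3,i4)→finished(i4,t3) ✓
Counterexamples (restrictor triples failing the scope): 5.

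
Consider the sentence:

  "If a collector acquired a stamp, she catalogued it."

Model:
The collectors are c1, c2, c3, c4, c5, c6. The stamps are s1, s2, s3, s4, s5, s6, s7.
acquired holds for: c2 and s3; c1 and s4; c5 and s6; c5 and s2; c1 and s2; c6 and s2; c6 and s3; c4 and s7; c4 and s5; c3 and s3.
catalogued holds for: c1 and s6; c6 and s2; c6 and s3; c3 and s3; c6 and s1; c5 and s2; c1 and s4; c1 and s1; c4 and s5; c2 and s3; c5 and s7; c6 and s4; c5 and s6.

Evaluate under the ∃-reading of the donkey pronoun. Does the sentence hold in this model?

True

"it" takes "a stamp" as antecedent — a donkey pronoun bound across the clause boundary.
Weak reading: every collector c with some acquired-stamp has at least one acquired-stamp s such that catalogued(c,s).
Per collector: c1:✓  c2:✓  c3:✓  c4:✓  c5:✓  c6:✓
Every collector in the restrictor has a witness.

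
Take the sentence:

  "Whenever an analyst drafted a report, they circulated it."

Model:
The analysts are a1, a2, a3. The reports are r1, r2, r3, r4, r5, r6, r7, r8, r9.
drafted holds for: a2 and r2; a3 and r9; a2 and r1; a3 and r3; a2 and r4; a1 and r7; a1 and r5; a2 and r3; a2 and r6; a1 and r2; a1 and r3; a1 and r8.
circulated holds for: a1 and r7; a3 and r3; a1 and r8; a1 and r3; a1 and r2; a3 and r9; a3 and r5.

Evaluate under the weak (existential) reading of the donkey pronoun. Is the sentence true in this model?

False

"it" takes "a report" as antecedent — a donkey pronoun bound across the clause boundary.
Weak reading: every analyst a with some drafted-report has at least one drafted-report r such that circulated(a,r).
Per analyst: a1:✓  a2:✗  a3:✓
a2 has no witness among its drafted-reports.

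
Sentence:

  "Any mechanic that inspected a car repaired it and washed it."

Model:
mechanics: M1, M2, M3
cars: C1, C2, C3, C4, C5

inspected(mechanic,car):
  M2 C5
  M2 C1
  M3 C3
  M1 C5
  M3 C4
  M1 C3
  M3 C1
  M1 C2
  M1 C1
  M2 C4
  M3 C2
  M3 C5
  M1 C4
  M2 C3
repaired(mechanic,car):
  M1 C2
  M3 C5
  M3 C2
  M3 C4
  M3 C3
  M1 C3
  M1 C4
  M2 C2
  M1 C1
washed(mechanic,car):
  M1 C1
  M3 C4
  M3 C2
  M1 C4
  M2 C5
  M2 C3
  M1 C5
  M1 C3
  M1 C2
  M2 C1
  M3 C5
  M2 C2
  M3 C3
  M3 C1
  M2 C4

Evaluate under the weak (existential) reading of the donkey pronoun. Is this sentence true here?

"it" takes "a car" as antecedent — a donkey pronoun bound across the clause boundary.
Weak reading: every mechanic m with some inspected-car has at least one inspected-car c such that repaired(m,c) ∧ washed(m,c).
Per mechanic: M1:✓  M2:✗  M3:✓
M2 has no witness among its inspected-cars.

False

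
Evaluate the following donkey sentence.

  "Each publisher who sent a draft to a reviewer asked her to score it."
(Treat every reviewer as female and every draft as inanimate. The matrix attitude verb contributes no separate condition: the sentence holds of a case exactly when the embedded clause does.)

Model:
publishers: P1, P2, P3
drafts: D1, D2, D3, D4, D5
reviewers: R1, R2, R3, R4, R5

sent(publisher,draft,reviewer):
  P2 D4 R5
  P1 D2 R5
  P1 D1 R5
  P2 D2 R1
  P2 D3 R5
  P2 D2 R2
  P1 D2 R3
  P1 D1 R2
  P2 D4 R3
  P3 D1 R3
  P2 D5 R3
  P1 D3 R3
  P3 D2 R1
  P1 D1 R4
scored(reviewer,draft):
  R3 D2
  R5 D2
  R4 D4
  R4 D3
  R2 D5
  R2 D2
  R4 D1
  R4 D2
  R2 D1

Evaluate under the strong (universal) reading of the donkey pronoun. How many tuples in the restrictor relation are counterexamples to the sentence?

"her" takes "a reviewer" as antecedent and "it" takes "a draft"; both are donkey pronouns co-varying with the restrictor.
Strong reading: for every (p,d,r) with sent(p,d,r), scored(r,d).
Restrictor triples: (P1,D1,R2)→scored(R2,D1) ✓  (P1,D1,R4)→scored(R4,D1) ✓  (P1,D1,R5)→scored(R5,D1) ✗  (P1,D2,R3)→scored(R3,D2) ✓  (P1,D2,R5)→scored(R5,D2) ✓  (P1,D3,R3)→scored(R3,D3) ✗  (P2,D2,R1)→scored(R1,D2) ✗  (P2,D2,R2)→scored(R2,D2) ✓  (P2,D3,R5)→scored(R5,D3) ✗  (P2,D4,R3)→scored(R3,D4) ✗  (P2,D4,R5)→scored(R5,D4) ✗  (P2,D5,R3)→scored(R3,D5) ✗  (P3,D1,R3)→scored(R3,D1) ✗  (P3,D2,R1)→scored(R1,D2) ✗
Counterexamples (restrictor triples failing the scope): 9.

9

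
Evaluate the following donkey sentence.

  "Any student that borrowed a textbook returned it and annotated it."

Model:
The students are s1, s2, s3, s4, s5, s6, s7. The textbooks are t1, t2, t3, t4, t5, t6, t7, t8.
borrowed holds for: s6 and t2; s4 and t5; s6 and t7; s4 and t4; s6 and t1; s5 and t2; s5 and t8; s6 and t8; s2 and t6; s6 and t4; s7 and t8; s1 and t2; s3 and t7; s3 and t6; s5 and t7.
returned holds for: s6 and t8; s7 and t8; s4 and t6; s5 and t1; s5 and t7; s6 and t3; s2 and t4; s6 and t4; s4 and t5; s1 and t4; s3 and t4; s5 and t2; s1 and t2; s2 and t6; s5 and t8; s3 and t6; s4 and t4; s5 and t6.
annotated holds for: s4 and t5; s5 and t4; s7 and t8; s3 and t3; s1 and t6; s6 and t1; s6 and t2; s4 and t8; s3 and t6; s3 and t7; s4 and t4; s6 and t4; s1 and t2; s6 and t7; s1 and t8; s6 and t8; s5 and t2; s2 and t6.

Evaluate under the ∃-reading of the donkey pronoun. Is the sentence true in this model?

"it" takes "a textbook" as antecedent — a donkey pronoun bound across the clause boundary.
Weak reading: every student s with some borrowed-textbook has at least one borrowed-textbook t such that returned(s,t) ∧ annotated(s,t).
Per student: s1:✓  s2:✓  s3:✓  s4:✓  s5:✓  s6:✓  s7:✓
Every student in the restrictor has a witness.

True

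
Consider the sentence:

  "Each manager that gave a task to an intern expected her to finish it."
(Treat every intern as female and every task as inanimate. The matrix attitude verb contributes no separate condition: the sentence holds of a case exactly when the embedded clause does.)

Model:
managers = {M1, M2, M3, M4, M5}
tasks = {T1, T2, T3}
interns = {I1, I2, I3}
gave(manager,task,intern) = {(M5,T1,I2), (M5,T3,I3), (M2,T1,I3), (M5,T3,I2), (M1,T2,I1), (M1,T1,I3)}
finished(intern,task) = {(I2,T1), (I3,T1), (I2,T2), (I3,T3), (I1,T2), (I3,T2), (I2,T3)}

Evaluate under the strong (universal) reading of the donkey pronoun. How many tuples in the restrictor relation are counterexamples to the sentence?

0

"her" takes "an intern" as antecedent and "it" takes "a task"; both are donkey pronouns co-varying with the restrictor.
Strong reading: for every (m,t,i) with gave(m,t,i), finished(i,t).
Restrictor triples: (M1,T1,I3)→finished(I3,T1) ✓  (M1,T2,I1)→finished(I1,T2) ✓  (M2,T1,I3)→finished(I3,T1) ✓  (M5,T1,I2)→finished(I2,T1) ✓  (M5,T3,I2)→finished(I2,T3) ✓  (M5,T3,I3)→finished(I3,T3) ✓
Counterexamples (restrictor triples failing the scope): 0.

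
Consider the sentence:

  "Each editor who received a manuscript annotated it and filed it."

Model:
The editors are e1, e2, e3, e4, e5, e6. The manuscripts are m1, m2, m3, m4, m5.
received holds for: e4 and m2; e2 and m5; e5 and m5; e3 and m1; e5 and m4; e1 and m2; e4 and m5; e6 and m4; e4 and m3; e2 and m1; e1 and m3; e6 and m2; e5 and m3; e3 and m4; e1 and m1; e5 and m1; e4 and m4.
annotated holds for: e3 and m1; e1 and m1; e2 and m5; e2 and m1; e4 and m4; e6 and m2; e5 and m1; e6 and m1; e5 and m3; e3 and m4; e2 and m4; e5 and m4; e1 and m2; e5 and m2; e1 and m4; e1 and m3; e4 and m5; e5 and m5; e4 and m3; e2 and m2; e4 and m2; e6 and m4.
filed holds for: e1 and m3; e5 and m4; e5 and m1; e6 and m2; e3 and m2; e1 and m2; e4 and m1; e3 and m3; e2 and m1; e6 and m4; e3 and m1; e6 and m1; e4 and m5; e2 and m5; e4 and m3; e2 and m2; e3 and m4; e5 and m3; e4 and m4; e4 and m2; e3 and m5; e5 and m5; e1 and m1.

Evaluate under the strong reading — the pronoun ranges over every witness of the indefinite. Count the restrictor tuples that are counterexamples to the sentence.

"it" takes "a manuscript" as antecedent — a donkey pronoun bound across the clause boundary.
Strong reading: for every (e,m) with received(e,m), annotated(e,m) ∧ filed(e,m).
Restrictor pairs: (e1,m1) ✓  (e1,m2) ✓  (e1,m3) ✓  (e2,m1) ✓  (e2,m5) ✓  (e3,m1) ✓  (e3,m4) ✓  (e4,m2) ✓  (e4,m3) ✓  (e4,m4) ✓  (e4,m5) ✓  (e5,m1) ✓  (e5,m3) ✓  (e5,m4) ✓  (e5,m5) ✓  (e6,m2) ✓  (e6,m4) ✓
Counterexamples (restrictor pairs failing the scope): 0.

0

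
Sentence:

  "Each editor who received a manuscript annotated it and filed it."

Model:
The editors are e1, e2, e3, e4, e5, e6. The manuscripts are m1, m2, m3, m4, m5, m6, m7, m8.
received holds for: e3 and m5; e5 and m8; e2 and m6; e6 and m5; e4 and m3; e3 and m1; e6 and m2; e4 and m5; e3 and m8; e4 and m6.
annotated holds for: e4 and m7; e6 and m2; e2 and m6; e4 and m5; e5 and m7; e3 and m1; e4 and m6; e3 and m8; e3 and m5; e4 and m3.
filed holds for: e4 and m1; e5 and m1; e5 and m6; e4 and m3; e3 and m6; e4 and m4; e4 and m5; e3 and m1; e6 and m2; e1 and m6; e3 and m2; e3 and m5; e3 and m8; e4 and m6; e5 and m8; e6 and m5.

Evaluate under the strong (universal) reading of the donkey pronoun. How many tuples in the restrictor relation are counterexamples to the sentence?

3

"it" takes "a manuscript" as antecedent — a donkey pronoun bound across the clause boundary.
Strong reading: for every (e,m) with received(e,m), annotated(e,m) ∧ filed(e,m).
Restrictor pairs: (e2,m6) ✗  (e3,m1) ✓  (e3,m5) ✓  (e3,m8) ✓  (e4,m3) ✓  (e4,m5) ✓  (e4,m6) ✓  (e5,m8) ✗  (e6,m2) ✓  (e6,m5) ✗
Counterexamples (restrictor pairs failing the scope): 3.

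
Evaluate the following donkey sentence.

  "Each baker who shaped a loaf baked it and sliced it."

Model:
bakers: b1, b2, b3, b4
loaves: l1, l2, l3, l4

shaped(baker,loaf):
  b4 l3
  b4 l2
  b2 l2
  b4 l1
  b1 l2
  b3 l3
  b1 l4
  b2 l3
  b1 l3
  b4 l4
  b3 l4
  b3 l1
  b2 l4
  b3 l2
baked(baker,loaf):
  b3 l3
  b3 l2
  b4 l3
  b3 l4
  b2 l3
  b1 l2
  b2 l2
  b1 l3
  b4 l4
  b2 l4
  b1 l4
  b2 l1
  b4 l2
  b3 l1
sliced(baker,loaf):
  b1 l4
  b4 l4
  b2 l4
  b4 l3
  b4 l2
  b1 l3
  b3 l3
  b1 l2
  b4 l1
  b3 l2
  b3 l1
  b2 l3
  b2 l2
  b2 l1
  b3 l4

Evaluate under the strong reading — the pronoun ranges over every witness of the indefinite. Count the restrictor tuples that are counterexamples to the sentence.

"it" takes "a loaf" as antecedent — a donkey pronoun bound across the clause boundary.
Strong reading: for every (b,l) with shaped(b,l), baked(b,l) ∧ sliced(b,l).
Restrictor pairs: (b1,l2) ✓  (b1,l3) ✓  (b1,l4) ✓  (b2,l2) ✓  (b2,l3) ✓  (b2,l4) ✓  (b3,l1) ✓  (b3,l2) ✓  (b3,l3) ✓  (b3,l4) ✓  (b4,l1) ✗  (b4,l2) ✓  (b4,l3) ✓  (b4,l4) ✓
Counterexamples (restrictor pairs failing the scope): 1.

1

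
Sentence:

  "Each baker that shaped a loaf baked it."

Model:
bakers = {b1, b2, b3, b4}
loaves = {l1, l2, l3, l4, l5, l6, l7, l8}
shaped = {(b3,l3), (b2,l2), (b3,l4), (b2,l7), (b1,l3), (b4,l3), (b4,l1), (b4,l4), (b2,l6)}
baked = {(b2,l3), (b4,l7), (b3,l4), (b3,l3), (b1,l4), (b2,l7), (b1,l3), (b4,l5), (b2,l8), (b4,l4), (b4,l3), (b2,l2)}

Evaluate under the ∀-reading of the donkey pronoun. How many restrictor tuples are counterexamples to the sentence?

2

"it" takes "a loaf" as antecedent — a donkey pronoun bound across the clause boundary.
Strong reading: for every (b,l) with shaped(b,l), baked(b,l).
Restrictor pairs: (b1,l3) ✓  (b2,l2) ✓  (b2,l6) ✗  (b2,l7) ✓  (b3,l3) ✓  (b3,l4) ✓  (b4,l1) ✗  (b4,l3) ✓  (b4,l4) ✓
Counterexamples (restrictor pairs failing the scope): 2.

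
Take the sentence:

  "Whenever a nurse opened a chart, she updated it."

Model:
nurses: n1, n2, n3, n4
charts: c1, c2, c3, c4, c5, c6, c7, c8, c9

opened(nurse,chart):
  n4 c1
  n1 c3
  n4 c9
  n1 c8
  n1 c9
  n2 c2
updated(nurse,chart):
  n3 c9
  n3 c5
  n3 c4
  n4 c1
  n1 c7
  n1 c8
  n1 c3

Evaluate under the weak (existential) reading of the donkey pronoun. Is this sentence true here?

"it" takes "a chart" as antecedent — a donkey pronoun bound across the clause boundary.
Weak reading: every nurse n with some opened-chart has at least one opened-chart c such that updated(n,c).
Per nurse: n1:✓  n2:✗  n4:✓
n2 has no witness among its opened-charts.

False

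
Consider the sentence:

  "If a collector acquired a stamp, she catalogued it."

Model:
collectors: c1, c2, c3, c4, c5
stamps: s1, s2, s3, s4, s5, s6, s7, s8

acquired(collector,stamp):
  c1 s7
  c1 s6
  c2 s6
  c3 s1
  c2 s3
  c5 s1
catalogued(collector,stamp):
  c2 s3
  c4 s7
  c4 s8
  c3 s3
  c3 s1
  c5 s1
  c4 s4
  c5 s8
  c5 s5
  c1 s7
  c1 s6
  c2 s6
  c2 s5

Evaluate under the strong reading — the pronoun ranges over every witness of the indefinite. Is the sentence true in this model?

"it" takes "a stamp" as antecedent — a donkey pronoun bound across the clause boundary.
Strong reading: for every (c,s) with acquired(c,s), catalogued(c,s).
Restrictor pairs: (c1,s6) ✓  (c1,s7) ✓  (c2,s3) ✓  (c2,s6) ✓  (c3,s1) ✓  (c5,s1) ✓
Every restrictor pair satisfies the scope.

True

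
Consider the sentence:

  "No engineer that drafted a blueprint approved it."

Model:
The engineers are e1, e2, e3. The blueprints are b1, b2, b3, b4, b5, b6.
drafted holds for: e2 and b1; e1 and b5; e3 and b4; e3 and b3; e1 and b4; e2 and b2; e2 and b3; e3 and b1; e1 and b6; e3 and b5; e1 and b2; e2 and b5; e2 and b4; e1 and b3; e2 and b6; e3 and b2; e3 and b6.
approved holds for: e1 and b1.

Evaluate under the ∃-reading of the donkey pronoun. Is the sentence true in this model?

True

"it" takes "a blueprint" as antecedent — a donkey pronoun bound across the clause boundary.
Truth condition: for no (e,b) with drafted(e,b) does approved(e,b) hold.
Restrictor pairs — does the scope hold? (e1,b2):fails  (e1,b3):fails  (e1,b4):fails  (e1,b5):fails  (e1,b6):fails  (e2,b1):fails  (e2,b2):fails  (e2,b3):fails  (e2,b4):fails  (e2,b5):fails  (e2,b6):fails  (e3,b1):fails  (e3,b2):fails  (e3,b3):fails  (e3,b4):fails  (e3,b5):fails  (e3,b6):fails
Scope holds for no restrictor pair, so the sentence is true.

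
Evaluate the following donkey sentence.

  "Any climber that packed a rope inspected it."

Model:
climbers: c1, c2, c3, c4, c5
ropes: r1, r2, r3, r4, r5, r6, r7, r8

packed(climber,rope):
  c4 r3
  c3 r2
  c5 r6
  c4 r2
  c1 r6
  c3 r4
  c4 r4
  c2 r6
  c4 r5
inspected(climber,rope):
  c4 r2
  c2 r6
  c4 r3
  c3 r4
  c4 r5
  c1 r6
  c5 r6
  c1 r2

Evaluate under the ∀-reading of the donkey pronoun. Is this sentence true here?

False

"it" takes "a rope" as antecedent — a donkey pronoun bound across the clause boundary.
Strong reading: for every (c,r) with packed(c,r), inspected(c,r).
Restrictor pairs: (c1,r6) ✓  (c2,r6) ✓  (c3,r2) ✗  (c3,r4) ✓  (c4,r2) ✓  (c4,r3) ✓  (c4,r4) ✗  (c4,r5) ✓  (c5,r6) ✓
Counterexample: (c3,r2) is in packed but fails the scope.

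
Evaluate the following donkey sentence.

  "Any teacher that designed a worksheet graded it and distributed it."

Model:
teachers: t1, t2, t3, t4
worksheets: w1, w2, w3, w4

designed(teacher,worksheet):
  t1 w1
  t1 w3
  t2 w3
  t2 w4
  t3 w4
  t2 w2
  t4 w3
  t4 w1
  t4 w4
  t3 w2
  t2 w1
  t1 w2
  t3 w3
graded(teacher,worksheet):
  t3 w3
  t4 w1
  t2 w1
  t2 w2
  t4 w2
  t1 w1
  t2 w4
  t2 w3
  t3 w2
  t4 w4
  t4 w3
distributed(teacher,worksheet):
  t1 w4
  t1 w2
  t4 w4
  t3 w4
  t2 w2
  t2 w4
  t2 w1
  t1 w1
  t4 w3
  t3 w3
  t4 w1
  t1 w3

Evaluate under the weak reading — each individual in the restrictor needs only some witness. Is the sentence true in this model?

"it" takes "a worksheet" as antecedent — a donkey pronoun bound across the clause boundary.
Weak reading: every teacher t with some designed-worksheet has at least one designed-worksheet w such that graded(t,w) ∧ distributed(t,w).
Per teacher: t1:✓  t2:✓  t3:✓  t4:✓
Every teacher in the restrictor has a witness.

True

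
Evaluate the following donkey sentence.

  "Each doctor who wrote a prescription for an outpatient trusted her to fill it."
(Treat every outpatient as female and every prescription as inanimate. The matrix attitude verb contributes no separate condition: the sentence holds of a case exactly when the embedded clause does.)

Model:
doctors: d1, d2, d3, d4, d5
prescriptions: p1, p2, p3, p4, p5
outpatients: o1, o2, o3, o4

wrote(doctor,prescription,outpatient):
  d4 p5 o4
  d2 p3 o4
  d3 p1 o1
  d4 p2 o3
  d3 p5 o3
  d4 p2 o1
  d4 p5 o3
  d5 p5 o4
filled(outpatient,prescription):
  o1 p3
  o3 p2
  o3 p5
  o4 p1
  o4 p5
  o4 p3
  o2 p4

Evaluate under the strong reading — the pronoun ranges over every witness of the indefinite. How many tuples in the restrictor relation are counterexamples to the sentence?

2

"her" takes "an outpatient" as antecedent and "it" takes "a prescription"; both are donkey pronouns co-varying with the restrictor.
Strong reading: for every (d,p,o) with wrote(d,p,o), filled(o,p).
Restrictor triples: (d2,p3,o4)→filled(o4,p3) ✓  (d3,p1,o1)→filled(o1,p1) ✗  (d3,p5,o3)→filled(o3,p5) ✓  (d4,p2,o1)→filled(o1,p2) ✗  (d4,p2,o3)→filled(o3,p2) ✓  (d4,p5,o3)→filled(o3,p5) ✓  (d4,p5,o4)→filled(o4,p5) ✓  (d5,p5,o4)→filled(o4,p5) ✓
Counterexamples (restrictor triples failing the scope): 2.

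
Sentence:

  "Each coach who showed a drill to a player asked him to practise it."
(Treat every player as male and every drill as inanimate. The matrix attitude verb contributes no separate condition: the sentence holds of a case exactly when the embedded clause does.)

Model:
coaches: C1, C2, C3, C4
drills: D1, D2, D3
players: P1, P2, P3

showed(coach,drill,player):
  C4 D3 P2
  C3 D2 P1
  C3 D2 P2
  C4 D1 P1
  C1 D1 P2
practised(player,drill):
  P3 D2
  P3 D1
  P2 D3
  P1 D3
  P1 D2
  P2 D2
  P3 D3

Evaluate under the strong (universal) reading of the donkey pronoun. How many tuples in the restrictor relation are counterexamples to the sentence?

"him" takes "a player" as antecedent and "it" takes "a drill"; both are donkey pronouns co-varying with the restrictor.
Strong reading: for every (c,d,p) with showed(c,d,p), practised(p,d).
Restrictor triples: (C1,D1,P2)→practised(P2,D1) ✗  (C3,D2,P1)→practised(P1,D2) ✓  (C3,D2,P2)→practised(P2,D2) ✓  (C4,D1,P1)→practised(P1,D1) ✗  (C4,D3,P2)→practised(P2,D3) ✓
Counterexamples (restrictor triples failing the scope): 2.

2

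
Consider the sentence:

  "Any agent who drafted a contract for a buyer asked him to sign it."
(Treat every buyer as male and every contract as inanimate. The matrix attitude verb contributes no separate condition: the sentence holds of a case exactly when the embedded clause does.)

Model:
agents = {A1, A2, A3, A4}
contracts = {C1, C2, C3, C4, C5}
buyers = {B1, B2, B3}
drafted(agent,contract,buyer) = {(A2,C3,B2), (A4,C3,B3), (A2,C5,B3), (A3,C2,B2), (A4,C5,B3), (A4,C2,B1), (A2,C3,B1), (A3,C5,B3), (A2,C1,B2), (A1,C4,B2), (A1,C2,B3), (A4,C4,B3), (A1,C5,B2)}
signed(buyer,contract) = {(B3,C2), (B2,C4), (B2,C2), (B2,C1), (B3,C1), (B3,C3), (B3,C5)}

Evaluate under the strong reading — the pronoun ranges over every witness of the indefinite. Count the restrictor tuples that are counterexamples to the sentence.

"him" takes "a buyer" as antecedent and "it" takes "a contract"; both are donkey pronouns co-varying with the restrictor.
Strong reading: for every (a,c,b) with drafted(a,c,b), signed(b,c).
Restrictor triples: (A1,C2,B3)→signed(B3,C2) ✓  (A1,C4,B2)→signed(B2,C4) ✓  (A1,C5,B2)→signed(B2,C5) ✗  (A2,C1,B2)→signed(B2,C1) ✓  (A2,C3,B1)→signed(B1,C3) ✗  (A2,C3,B2)→signed(B2,C3) ✗  (A2,C5,B3)→signed(B3,C5) ✓  (A3,C2,B2)→signed(B2,C2) ✓  (A3,C5,B3)→signed(B3,C5) ✓  (A4,C2,B1)→signed(B1,C2) ✗  (A4,C3,B3)→signed(B3,C3) ✓  (A4,C4,B3)→signed(B3,C4) ✗  (A4,C5,B3)→signed(B3,C5) ✓
Counterexamples (restrictor triples failing the scope): 5.

5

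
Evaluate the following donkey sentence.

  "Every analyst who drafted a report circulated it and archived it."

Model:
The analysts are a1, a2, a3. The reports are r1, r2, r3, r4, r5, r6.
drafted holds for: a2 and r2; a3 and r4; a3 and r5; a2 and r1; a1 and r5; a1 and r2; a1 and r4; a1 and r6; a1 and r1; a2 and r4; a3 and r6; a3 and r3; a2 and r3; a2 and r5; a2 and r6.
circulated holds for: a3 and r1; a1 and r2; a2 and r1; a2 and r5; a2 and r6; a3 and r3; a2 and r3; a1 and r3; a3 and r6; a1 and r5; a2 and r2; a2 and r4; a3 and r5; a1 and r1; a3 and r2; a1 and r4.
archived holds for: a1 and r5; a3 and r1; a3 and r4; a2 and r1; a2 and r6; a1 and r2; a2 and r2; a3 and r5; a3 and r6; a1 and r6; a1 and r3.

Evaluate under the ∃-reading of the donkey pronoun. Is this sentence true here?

True

"it" takes "a report" as antecedent — a donkey pronoun bound across the clause boundary.
Weak reading: every analyst a with some drafted-report has at least one drafted-report r such that circulated(a,r) ∧ archived(a,r).
Per analyst: a1:✓  a2:✓  a3:✓
Every analyst in the restrictor has a witness.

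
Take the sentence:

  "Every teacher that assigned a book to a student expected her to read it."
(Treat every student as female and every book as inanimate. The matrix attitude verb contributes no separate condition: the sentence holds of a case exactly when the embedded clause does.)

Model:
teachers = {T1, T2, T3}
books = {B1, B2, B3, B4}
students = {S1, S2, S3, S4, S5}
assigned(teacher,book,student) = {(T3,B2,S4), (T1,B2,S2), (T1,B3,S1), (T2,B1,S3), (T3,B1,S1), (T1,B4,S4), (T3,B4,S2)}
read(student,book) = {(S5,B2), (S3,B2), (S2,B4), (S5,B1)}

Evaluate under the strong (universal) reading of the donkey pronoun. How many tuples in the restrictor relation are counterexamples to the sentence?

"her" takes "a student" as antecedent and "it" takes "a book"; both are donkey pronouns co-varying with the restrictor.
Strong reading: for every (t,b,s) with assigned(t,b,s), read(s,b).
Restrictor triples: (T1,B2,S2)→read(S2,B2) ✗  (T1,B3,S1)→read(S1,B3) ✗  (T1,B4,S4)→read(S4,B4) ✗  (T2,B1,S3)→read(S3,B1) ✗  (T3,B1,S1)→read(S1,B1) ✗  (T3,B2,S4)→read(S4,B2) ✗  (T3,B4,S2)→read(S2,B4) ✓
Counterexamples (restrictor triples failing the scope): 6.

6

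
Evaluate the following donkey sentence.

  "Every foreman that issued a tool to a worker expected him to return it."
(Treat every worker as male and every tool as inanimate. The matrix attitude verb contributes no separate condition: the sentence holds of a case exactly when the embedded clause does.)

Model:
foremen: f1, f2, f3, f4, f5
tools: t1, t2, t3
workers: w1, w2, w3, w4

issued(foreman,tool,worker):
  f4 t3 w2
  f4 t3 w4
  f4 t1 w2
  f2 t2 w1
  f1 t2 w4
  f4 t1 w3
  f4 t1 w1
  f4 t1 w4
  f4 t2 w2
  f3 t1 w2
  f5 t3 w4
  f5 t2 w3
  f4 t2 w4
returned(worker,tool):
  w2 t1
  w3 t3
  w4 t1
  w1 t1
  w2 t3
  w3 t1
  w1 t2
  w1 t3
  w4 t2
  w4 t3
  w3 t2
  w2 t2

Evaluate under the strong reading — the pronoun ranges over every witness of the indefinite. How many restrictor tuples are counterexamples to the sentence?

0

"him" takes "a worker" as antecedent and "it" takes "a tool"; both are donkey pronouns co-varying with the restrictor.
Strong reading: for every (f,t,w) with issued(f,t,w), returned(w,t).
Restrictor triples: (f1,t2,w4)→returned(w4,t2) ✓  (f2,t2,w1)→returned(w1,t2) ✓  (f3,t1,w2)→returned(w2,t1) ✓  (f4,t1,w1)→returned(w1,t1) ✓  (f4,t1,w2)→returned(w2,t1) ✓  (f4,t1,w3)→returned(w3,t1) ✓  (f4,t1,w4)→returned(w4,t1) ✓  (f4,t2,w2)→returned(w2,t2) ✓  (f4,t2,w4)→returned(w4,t2) ✓  (f4,t3,w2)→returned(w2,t3) ✓  (f4,t3,w4)→returned(w4,t3) ✓  (f5,t2,w3)→returned(w3,t2) ✓  (f5,t3,w4)→returned(w4,t3) ✓
Counterexamples (restrictor triples failing the scope): 0.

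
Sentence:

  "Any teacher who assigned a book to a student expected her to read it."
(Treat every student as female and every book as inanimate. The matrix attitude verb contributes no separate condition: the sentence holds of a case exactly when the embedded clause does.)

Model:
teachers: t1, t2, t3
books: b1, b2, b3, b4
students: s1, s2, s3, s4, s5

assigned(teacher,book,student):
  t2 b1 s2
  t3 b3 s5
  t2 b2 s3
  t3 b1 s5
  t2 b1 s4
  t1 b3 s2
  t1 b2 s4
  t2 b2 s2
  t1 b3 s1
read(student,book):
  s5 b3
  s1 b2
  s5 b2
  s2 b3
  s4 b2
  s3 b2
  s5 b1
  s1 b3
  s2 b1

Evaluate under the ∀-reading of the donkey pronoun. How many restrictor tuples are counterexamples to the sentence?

"her" takes "a student" as antecedent and "it" takes "a book"; both are donkey pronouns co-varying with the restrictor.
Strong reading: for every (t,b,s) with assigned(t,b,s), read(s,b).
Restrictor triples: (t1,b2,s4)→read(s4,b2) ✓  (t1,b3,s1)→read(s1,b3) ✓  (t1,b3,s2)→read(s2,b3) ✓  (t2,b1,s2)→read(s2,b1) ✓  (t2,b1,s4)→read(s4,b1) ✗  (t2,b2,s2)→read(s2,b2) ✗  (t2,b2,s3)→read(s3,b2) ✓  (t3,b1,s5)→read(s5,b1) ✓  (t3,b3,s5)→read(s5,b3) ✓
Counterexamples (restrictor triples failing the scope): 2.

2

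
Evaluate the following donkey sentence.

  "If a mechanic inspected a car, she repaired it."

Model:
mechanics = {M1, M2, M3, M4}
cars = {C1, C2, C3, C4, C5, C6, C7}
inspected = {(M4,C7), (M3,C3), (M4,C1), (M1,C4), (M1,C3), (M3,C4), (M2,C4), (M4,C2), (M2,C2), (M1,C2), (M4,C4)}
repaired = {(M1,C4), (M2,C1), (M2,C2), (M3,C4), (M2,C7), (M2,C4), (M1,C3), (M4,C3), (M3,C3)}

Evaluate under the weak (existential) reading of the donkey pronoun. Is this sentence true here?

False

"it" takes "a car" as antecedent — a donkey pronoun bound across the clause boundary.
Weak reading: every mechanic m with some inspected-car has at least one inspected-car c such that repaired(m,c).
Per mechanic: M1:✓  M2:✓  M3:✓  M4:✗
M4 has no witness among its inspected-cars.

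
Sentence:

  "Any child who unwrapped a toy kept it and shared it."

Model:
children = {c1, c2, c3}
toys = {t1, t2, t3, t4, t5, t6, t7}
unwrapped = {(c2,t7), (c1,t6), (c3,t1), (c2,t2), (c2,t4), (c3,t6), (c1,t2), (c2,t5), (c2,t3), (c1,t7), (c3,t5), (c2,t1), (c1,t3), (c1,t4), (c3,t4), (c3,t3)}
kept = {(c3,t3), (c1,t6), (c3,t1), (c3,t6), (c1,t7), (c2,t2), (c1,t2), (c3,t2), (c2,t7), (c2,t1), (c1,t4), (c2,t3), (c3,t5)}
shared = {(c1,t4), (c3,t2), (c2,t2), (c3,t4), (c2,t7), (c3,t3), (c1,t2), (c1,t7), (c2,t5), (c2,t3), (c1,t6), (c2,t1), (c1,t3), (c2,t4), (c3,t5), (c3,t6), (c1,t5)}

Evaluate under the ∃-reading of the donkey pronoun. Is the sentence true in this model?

True

"it" takes "a toy" as antecedent — a donkey pronoun bound across the clause boundary.
Weak reading: every child c with some unwrapped-toy has at least one unwrapped-toy t such that kept(c,t) ∧ shared(c,t).
Per child: c1:✓  c2:✓  c3:✓
Every child in the restrictor has a witness.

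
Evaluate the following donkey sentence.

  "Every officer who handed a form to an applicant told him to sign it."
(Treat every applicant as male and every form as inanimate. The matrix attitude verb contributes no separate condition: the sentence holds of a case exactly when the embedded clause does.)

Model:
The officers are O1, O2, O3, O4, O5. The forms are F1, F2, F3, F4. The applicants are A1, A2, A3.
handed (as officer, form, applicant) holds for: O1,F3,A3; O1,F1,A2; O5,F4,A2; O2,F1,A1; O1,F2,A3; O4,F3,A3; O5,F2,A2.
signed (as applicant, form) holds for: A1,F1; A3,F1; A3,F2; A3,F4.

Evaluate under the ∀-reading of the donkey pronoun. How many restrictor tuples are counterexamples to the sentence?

"him" takes "an applicant" as antecedent and "it" takes "a form"; both are donkey pronouns co-varying with the restrictor.
Strong reading: for every (o,f,a) with handed(o,f,a), signed(a,f).
Restrictor triples: (O1,F1,A2)→signed(A2,F1) ✗  (O1,F2,A3)→signed(A3,F2) ✓  (O1,F3,A3)→signed(A3,F3) ✗  (O2,F1,A1)→signed(A1,F1) ✓  (O4,F3,A3)→signed(A3,F3) ✗  (O5,F2,A2)→signed(A2,F2) ✗  (O5,F4,A2)→signed(A2,F4) ✗
Counterexamples (restrictor triples failing the scope): 5.

5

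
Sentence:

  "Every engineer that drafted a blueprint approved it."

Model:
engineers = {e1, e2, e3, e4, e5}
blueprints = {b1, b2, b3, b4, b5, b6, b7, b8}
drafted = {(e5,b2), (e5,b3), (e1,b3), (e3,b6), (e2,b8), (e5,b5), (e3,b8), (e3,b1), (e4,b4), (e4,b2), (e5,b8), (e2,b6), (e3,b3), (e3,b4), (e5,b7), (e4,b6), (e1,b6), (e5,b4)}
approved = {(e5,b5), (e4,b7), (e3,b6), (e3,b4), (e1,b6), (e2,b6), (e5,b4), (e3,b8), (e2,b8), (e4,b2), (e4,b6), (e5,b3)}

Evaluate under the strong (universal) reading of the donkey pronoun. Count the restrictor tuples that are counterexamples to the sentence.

"it" takes "a blueprint" as antecedent — a donkey pronoun bound across the clause boundary.
Strong reading: for every (e,b) with drafted(e,b), approved(e,b).
Restrictor pairs: (e1,b3) ✗  (e1,b6) ✓  (e2,b6) ✓  (e2,b8) ✓  (e3,b1) ✗  (e3,b3) ✗  (e3,b4) ✓  (e3,b6) ✓  (e3,b8) ✓  (e4,b2) ✓  (e4,b4) ✗  (e4,b6) ✓  (e5,b2) ✗  (e5,b3) ✓  (e5,b4) ✓  (e5,b5) ✓  (e5,b7) ✗  (e5,b8) ✗
Counterexamples (restrictor pairs failing the scope): 7.

7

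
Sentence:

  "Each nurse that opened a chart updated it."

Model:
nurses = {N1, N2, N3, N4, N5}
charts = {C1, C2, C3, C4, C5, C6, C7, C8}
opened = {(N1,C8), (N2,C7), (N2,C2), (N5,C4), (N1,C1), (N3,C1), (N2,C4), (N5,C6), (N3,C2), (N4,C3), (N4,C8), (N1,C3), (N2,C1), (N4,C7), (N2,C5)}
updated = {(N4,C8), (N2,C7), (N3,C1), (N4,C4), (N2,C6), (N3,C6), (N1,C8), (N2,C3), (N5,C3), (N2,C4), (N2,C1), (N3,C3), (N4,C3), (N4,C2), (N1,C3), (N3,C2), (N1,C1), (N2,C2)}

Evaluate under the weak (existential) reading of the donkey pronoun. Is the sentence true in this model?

False

"it" takes "a chart" as antecedent — a donkey pronoun bound across the clause boundary.
Weak reading: every nurse n with some opened-chart has at least one opened-chart c such that updated(n,c).
Per nurse: N1:✓  N2:✓  N3:✓  N4:✓  N5:✗
N5 has no witness among its opened-charts.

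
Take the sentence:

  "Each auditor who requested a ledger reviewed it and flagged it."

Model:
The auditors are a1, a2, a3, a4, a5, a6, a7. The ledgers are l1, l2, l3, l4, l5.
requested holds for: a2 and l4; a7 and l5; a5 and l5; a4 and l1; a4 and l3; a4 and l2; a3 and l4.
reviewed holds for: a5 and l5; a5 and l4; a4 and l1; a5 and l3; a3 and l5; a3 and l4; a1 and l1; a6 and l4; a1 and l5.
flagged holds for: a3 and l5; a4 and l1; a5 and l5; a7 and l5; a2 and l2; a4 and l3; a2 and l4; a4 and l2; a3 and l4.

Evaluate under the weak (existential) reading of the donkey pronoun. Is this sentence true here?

False

"it" takes "a ledger" as antecedent — a donkey pronoun bound across the clause boundary.
Weak reading: every auditor a with some requested-ledger has at least one requested-ledger l such that reviewed(a,l) ∧ flagged(a,l).
Per auditor: a2:✗  a3:✓  a4:✓  a5:✓  a7:✗
a2 has no witness among its requested-ledgers.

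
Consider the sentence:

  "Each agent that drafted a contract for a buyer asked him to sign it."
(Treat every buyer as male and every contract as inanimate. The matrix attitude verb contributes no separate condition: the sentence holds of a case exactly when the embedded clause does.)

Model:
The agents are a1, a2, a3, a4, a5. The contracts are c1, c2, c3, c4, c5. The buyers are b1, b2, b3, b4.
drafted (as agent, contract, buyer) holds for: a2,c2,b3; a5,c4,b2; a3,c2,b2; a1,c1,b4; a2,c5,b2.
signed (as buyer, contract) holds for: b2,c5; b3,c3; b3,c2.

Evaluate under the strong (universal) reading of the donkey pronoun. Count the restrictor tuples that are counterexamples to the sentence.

"him" takes "a buyer" as antecedent and "it" takes "a contract"; both are donkey pronouns co-varying with the restrictor.
Strong reading: for every (a,c,b) with drafted(a,c,b), signed(b,c).
Restrictor triples: (a1,c1,b4)→signed(b4,c1) ✗  (a2,c2,b3)→signed(b3,c2) ✓  (a2,c5,b2)→signed(b2,c5) ✓  (a3,c2,b2)→signed(b2,c2) ✗  (a5,c4,b2)→signed(b2,c4) ✗
Counterexamples (restrictor triples failing the scope): 3.

3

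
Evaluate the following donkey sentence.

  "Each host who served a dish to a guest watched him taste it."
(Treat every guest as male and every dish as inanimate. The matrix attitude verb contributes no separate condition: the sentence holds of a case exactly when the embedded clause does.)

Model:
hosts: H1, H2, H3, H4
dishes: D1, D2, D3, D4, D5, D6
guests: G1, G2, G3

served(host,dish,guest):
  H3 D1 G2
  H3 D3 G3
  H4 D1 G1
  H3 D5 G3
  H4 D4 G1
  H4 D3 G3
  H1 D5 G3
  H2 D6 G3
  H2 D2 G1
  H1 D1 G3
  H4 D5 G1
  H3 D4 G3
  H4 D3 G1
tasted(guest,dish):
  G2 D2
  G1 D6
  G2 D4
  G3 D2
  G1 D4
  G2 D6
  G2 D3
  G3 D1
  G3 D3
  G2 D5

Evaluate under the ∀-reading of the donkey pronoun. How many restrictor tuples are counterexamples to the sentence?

9

"him" takes "a guest" as antecedent and "it" takes "a dish"; both are donkey pronouns co-varying with the restrictor.
Strong reading: for every (h,d,g) with served(h,d,g), tasted(g,d).
Restrictor triples: (H1,D1,G3)→tasted(G3,D1) ✓  (H1,D5,G3)→tasted(G3,D5) ✗  (H2,D2,G1)→tasted(G1,D2) ✗  (H2,D6,G3)→tasted(G3,D6) ✗  (H3,D1,G2)→tasted(G2,D1) ✗  (H3,D3,G3)→tasted(G3,D3) ✓  (H3,D4,G3)→tasted(G3,D4) ✗  (H3,D5,G3)→tasted(G3,D5) ✗  (H4,D1,G1)→tasted(G1,D1) ✗  (H4,D3,G1)→tasted(G1,D3) ✗  (H4,D3,G3)→tasted(G3,D3) ✓  (H4,D4,G1)→tasted(G1,D4) ✓  (H4,D5,G1)→tasted(G1,D5) ✗
Counterexamples (restrictor triples failing the scope): 9.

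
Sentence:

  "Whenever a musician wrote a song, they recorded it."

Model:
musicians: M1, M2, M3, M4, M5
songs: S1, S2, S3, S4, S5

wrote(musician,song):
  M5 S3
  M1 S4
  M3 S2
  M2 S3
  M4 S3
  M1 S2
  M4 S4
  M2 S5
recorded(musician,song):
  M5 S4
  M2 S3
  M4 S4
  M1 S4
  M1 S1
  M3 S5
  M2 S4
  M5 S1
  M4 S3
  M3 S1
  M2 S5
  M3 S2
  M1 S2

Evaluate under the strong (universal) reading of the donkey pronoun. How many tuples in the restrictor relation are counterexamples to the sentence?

"it" takes "a song" as antecedent — a donkey pronoun bound across the clause boundary.
Strong reading: for every (m,s) with wrote(m,s), recorded(m,s).
Restrictor pairs: (M1,S2) ✓  (M1,S4) ✓  (M2,S3) ✓  (M2,S5) ✓  (M3,S2) ✓  (M4,S3) ✓  (M4,S4) ✓  (M5,S3) ✗
Counterexamples (restrictor pairs failing the scope): 1.

1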